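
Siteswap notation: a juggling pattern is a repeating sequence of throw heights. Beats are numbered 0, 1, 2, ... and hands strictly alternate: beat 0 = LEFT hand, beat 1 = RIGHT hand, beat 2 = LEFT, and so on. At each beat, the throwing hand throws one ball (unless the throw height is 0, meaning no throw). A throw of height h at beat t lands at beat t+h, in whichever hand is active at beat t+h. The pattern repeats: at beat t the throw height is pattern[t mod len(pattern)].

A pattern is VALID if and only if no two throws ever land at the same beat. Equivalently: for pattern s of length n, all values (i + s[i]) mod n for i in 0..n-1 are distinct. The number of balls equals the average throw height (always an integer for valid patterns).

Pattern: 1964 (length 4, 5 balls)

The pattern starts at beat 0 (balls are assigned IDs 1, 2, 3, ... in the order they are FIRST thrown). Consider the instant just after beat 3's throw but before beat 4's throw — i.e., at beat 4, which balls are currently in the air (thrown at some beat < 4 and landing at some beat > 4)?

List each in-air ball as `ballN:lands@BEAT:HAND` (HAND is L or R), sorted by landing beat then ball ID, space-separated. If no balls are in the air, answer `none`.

Beat 0 (L): throw ball1 h=1 -> lands@1:R; in-air after throw: [b1@1:R]
Beat 1 (R): throw ball1 h=9 -> lands@10:L; in-air after throw: [b1@10:L]
Beat 2 (L): throw ball2 h=6 -> lands@8:L; in-air after throw: [b2@8:L b1@10:L]
Beat 3 (R): throw ball3 h=4 -> lands@7:R; in-air after throw: [b3@7:R b2@8:L b1@10:L]
Beat 4 (L): throw ball4 h=1 -> lands@5:R; in-air after throw: [b4@5:R b3@7:R b2@8:L b1@10:L]

Answer: ball3:lands@7:R ball2:lands@8:L ball1:lands@10:L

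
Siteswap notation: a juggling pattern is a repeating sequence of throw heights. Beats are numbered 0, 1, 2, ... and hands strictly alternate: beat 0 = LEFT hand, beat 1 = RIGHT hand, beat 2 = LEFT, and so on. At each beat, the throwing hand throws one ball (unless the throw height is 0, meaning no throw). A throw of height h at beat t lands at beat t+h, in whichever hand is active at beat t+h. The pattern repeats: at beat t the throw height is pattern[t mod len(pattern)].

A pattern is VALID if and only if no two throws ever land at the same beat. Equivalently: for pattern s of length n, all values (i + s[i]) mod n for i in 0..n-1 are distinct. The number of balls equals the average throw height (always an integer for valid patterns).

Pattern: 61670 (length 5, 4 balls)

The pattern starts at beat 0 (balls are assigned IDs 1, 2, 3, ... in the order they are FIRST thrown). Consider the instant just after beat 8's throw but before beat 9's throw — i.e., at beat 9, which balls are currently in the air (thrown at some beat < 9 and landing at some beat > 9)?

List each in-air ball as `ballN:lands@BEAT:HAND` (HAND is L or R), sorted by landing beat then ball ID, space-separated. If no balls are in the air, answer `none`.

Beat 0 (L): throw ball1 h=6 -> lands@6:L; in-air after throw: [b1@6:L]
Beat 1 (R): throw ball2 h=1 -> lands@2:L; in-air after throw: [b2@2:L b1@6:L]
Beat 2 (L): throw ball2 h=6 -> lands@8:L; in-air after throw: [b1@6:L b2@8:L]
Beat 3 (R): throw ball3 h=7 -> lands@10:L; in-air after throw: [b1@6:L b2@8:L b3@10:L]
Beat 5 (R): throw ball4 h=6 -> lands@11:R; in-air after throw: [b1@6:L b2@8:L b3@10:L b4@11:R]
Beat 6 (L): throw ball1 h=1 -> lands@7:R; in-air after throw: [b1@7:R b2@8:L b3@10:L b4@11:R]
Beat 7 (R): throw ball1 h=6 -> lands@13:R; in-air after throw: [b2@8:L b3@10:L b4@11:R b1@13:R]
Beat 8 (L): throw ball2 h=7 -> lands@15:R; in-air after throw: [b3@10:L b4@11:R b1@13:R b2@15:R]

Answer: ball3:lands@10:L ball4:lands@11:R ball1:lands@13:R ball2:lands@15:R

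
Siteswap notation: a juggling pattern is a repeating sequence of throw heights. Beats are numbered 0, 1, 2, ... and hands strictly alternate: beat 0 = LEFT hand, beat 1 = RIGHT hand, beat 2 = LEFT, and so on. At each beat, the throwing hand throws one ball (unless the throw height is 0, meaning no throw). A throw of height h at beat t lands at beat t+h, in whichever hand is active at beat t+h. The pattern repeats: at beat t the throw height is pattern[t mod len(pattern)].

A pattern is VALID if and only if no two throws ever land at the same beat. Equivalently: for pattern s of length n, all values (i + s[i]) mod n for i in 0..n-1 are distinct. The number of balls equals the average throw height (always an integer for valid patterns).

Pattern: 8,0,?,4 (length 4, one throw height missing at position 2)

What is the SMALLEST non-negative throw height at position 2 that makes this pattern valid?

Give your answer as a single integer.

i=0: (0 + 8) mod 4 = 0
i=1: (1 + 0) mod 4 = 1
i=2: s[i]=? (unknown)
i=3: (3 + 4) mod 4 = 3
Known residues: [0, 1, 3]; need a permutation of 0..3, so missing residue r = 2
Need (2 + s) mod 4 = 2; smallest s = (2 - 2) mod 4 = 0

Answer: 0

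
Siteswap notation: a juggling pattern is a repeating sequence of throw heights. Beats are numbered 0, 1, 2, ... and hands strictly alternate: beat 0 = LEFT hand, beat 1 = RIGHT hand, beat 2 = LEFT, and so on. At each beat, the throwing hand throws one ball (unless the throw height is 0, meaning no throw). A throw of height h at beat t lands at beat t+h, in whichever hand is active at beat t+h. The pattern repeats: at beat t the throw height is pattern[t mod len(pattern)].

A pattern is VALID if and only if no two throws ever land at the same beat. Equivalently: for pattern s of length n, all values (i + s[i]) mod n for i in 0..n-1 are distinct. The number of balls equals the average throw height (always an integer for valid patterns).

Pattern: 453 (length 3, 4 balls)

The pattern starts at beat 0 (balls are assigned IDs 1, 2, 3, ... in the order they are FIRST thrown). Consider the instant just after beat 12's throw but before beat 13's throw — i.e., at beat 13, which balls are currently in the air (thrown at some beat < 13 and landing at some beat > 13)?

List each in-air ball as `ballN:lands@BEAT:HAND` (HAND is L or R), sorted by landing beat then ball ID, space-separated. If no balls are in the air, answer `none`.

Beat 0 (L): throw ball1 h=4 -> lands@4:L; in-air after throw: [b1@4:L]
Beat 1 (R): throw ball2 h=5 -> lands@6:L; in-air after throw: [b1@4:L b2@6:L]
Beat 2 (L): throw ball3 h=3 -> lands@5:R; in-air after throw: [b1@4:L b3@5:R b2@6:L]
Beat 3 (R): throw ball4 h=4 -> lands@7:R; in-air after throw: [b1@4:L b3@5:R b2@6:L b4@7:R]
Beat 4 (L): throw ball1 h=5 -> lands@9:R; in-air after throw: [b3@5:R b2@6:L b4@7:R b1@9:R]
Beat 5 (R): throw ball3 h=3 -> lands@8:L; in-air after throw: [b2@6:L b4@7:R b3@8:L b1@9:R]
Beat 6 (L): throw ball2 h=4 -> lands@10:L; in-air after throw: [b4@7:R b3@8:L b1@9:R b2@10:L]
Beat 7 (R): throw ball4 h=5 -> lands@12:L; in-air after throw: [b3@8:L b1@9:R b2@10:L b4@12:L]
Beat 8 (L): throw ball3 h=3 -> lands@11:R; in-air after throw: [b1@9:R b2@10:L b3@11:R b4@12:L]
Beat 9 (R): throw ball1 h=4 -> lands@13:R; in-air after throw: [b2@10:L b3@11:R b4@12:L b1@13:R]
Beat 10 (L): throw ball2 h=5 -> lands@15:R; in-air after throw: [b3@11:R b4@12:L b1@13:R b2@15:R]
Beat 11 (R): throw ball3 h=3 -> lands@14:L; in-air after throw: [b4@12:L b1@13:R b3@14:L b2@15:R]
Beat 12 (L): throw ball4 h=4 -> lands@16:L; in-air after throw: [b1@13:R b3@14:L b2@15:R b4@16:L]
Beat 13 (R): throw ball1 h=5 -> lands@18:L; in-air after throw: [b3@14:L b2@15:R b4@16:L b1@18:L]

Answer: ball3:lands@14:L ball2:lands@15:R ball4:lands@16:L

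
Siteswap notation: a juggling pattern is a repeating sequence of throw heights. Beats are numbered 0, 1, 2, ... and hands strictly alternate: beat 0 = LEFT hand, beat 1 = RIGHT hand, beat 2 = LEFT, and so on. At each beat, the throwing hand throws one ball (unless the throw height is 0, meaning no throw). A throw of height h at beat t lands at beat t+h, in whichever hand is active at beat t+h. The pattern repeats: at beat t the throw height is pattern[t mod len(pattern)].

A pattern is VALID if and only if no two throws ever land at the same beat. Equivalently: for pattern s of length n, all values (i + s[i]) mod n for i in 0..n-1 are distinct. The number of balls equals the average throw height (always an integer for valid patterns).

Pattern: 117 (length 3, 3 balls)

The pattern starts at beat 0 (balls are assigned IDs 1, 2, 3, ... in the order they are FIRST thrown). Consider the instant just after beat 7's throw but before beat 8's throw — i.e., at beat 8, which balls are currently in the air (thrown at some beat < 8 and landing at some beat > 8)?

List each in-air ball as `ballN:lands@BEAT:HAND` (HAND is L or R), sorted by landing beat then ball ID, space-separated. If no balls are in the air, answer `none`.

Answer: ball1:lands@9:R ball2:lands@12:L

Derivation:
Beat 0 (L): throw ball1 h=1 -> lands@1:R; in-air after throw: [b1@1:R]
Beat 1 (R): throw ball1 h=1 -> lands@2:L; in-air after throw: [b1@2:L]
Beat 2 (L): throw ball1 h=7 -> lands@9:R; in-air after throw: [b1@9:R]
Beat 3 (R): throw ball2 h=1 -> lands@4:L; in-air after throw: [b2@4:L b1@9:R]
Beat 4 (L): throw ball2 h=1 -> lands@5:R; in-air after throw: [b2@5:R b1@9:R]
Beat 5 (R): throw ball2 h=7 -> lands@12:L; in-air after throw: [b1@9:R b2@12:L]
Beat 6 (L): throw ball3 h=1 -> lands@7:R; in-air after throw: [b3@7:R b1@9:R b2@12:L]
Beat 7 (R): throw ball3 h=1 -> lands@8:L; in-air after throw: [b3@8:L b1@9:R b2@12:L]
Beat 8 (L): throw ball3 h=7 -> lands@15:R; in-air after throw: [b1@9:R b2@12:L b3@15:R]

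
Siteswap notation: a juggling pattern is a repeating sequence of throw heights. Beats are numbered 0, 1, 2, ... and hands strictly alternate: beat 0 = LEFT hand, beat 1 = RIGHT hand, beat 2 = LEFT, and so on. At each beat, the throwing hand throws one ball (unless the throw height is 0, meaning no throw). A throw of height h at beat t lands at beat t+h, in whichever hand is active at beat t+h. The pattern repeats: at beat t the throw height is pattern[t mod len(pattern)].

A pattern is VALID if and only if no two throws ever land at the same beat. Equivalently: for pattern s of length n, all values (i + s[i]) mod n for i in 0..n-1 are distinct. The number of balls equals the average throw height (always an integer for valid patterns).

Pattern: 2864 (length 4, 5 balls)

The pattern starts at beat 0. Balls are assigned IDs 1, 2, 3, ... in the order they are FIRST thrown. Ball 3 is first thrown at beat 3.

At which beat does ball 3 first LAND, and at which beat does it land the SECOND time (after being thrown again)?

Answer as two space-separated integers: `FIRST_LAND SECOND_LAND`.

Beat 0 (L): throw ball1 h=2 -> lands@2:L; in-air after throw: [b1@2:L]
Beat 1 (R): throw ball2 h=8 -> lands@9:R; in-air after throw: [b1@2:L b2@9:R]
Beat 2 (L): throw ball1 h=6 -> lands@8:L; in-air after throw: [b1@8:L b2@9:R]
Beat 3 (R): throw ball3 h=4 -> lands@7:R; in-air after throw: [b3@7:R b1@8:L b2@9:R]
Beat 4 (L): throw ball4 h=2 -> lands@6:L; in-air after throw: [b4@6:L b3@7:R b1@8:L b2@9:R]
Beat 5 (R): throw ball5 h=8 -> lands@13:R; in-air after throw: [b4@6:L b3@7:R b1@8:L b2@9:R b5@13:R]
Beat 6 (L): throw ball4 h=6 -> lands@12:L; in-air after throw: [b3@7:R b1@8:L b2@9:R b4@12:L b5@13:R]
Beat 7 (R): throw ball3 h=4 -> lands@11:R; in-air after throw: [b1@8:L b2@9:R b3@11:R b4@12:L b5@13:R]
Beat 8 (L): throw ball1 h=2 -> lands@10:L; in-air after throw: [b2@9:R b1@10:L b3@11:R b4@12:L b5@13:R]
Beat 9 (R): throw ball2 h=8 -> lands@17:R; in-air after throw: [b1@10:L b3@11:R b4@12:L b5@13:R b2@17:R]
Beat 10 (L): throw ball1 h=6 -> lands@16:L; in-air after throw: [b3@11:R b4@12:L b5@13:R b1@16:L b2@17:R]
Beat 11 (R): throw ball3 h=4 -> lands@15:R; in-air after throw: [b4@12:L b5@13:R b3@15:R b1@16:L b2@17:R]
Ball 3: thrown@3 h=4 -> first land @7; rethrown@7 h=4 -> second land @11

Answer: 7 11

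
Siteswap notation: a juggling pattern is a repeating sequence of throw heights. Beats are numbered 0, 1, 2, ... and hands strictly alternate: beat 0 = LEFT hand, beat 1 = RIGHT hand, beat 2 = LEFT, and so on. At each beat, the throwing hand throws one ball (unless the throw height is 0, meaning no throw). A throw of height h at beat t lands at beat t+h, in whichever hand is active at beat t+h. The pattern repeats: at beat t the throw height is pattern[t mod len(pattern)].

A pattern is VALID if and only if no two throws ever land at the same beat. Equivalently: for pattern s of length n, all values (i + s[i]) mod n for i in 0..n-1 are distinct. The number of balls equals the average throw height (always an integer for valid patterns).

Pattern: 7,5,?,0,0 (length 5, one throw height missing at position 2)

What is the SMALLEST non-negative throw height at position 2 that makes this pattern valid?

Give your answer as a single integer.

i=0: (0 + 7) mod 5 = 2
i=1: (1 + 5) mod 5 = 1
i=2: s[i]=? (unknown)
i=3: (3 + 0) mod 5 = 3
i=4: (4 + 0) mod 5 = 4
Known residues: [1, 2, 3, 4]; need a permutation of 0..4, so missing residue r = 0
Need (2 + s) mod 5 = 0; smallest s = (0 - 2) mod 5 = 3

Answer: 3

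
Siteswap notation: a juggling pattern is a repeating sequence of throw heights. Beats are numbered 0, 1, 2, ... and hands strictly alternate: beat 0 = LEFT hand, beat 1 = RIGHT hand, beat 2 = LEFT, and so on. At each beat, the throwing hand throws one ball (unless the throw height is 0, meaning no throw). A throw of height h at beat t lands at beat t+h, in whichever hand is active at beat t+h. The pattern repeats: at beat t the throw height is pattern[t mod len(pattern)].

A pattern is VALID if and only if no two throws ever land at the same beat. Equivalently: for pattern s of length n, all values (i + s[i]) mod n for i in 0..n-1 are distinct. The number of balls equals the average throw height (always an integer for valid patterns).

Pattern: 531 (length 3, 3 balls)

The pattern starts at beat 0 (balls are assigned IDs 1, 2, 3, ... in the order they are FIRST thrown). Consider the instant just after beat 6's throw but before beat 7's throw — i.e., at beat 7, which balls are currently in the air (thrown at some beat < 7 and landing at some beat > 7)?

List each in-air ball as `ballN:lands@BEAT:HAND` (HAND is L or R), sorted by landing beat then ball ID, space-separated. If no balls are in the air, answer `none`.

Answer: ball3:lands@8:L ball1:lands@11:R

Derivation:
Beat 0 (L): throw ball1 h=5 -> lands@5:R; in-air after throw: [b1@5:R]
Beat 1 (R): throw ball2 h=3 -> lands@4:L; in-air after throw: [b2@4:L b1@5:R]
Beat 2 (L): throw ball3 h=1 -> lands@3:R; in-air after throw: [b3@3:R b2@4:L b1@5:R]
Beat 3 (R): throw ball3 h=5 -> lands@8:L; in-air after throw: [b2@4:L b1@5:R b3@8:L]
Beat 4 (L): throw ball2 h=3 -> lands@7:R; in-air after throw: [b1@5:R b2@7:R b3@8:L]
Beat 5 (R): throw ball1 h=1 -> lands@6:L; in-air after throw: [b1@6:L b2@7:R b3@8:L]
Beat 6 (L): throw ball1 h=5 -> lands@11:R; in-air after throw: [b2@7:R b3@8:L b1@11:R]
Beat 7 (R): throw ball2 h=3 -> lands@10:L; in-air after throw: [b3@8:L b2@10:L b1@11:R]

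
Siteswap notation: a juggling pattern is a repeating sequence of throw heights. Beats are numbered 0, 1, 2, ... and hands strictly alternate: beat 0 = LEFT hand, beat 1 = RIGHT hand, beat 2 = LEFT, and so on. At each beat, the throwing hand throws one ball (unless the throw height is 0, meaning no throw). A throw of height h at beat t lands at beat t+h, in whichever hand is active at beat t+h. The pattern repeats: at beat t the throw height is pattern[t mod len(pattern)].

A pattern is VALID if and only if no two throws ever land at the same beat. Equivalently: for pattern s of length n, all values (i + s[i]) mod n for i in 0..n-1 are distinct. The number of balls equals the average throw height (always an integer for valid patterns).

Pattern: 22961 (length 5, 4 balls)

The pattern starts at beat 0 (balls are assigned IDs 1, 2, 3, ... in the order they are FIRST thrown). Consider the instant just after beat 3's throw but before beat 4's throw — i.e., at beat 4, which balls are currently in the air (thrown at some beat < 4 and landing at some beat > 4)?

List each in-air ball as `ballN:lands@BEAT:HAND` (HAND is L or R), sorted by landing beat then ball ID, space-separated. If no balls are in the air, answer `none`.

Beat 0 (L): throw ball1 h=2 -> lands@2:L; in-air after throw: [b1@2:L]
Beat 1 (R): throw ball2 h=2 -> lands@3:R; in-air after throw: [b1@2:L b2@3:R]
Beat 2 (L): throw ball1 h=9 -> lands@11:R; in-air after throw: [b2@3:R b1@11:R]
Beat 3 (R): throw ball2 h=6 -> lands@9:R; in-air after throw: [b2@9:R b1@11:R]
Beat 4 (L): throw ball3 h=1 -> lands@5:R; in-air after throw: [b3@5:R b2@9:R b1@11:R]

Answer: ball2:lands@9:R ball1:lands@11:R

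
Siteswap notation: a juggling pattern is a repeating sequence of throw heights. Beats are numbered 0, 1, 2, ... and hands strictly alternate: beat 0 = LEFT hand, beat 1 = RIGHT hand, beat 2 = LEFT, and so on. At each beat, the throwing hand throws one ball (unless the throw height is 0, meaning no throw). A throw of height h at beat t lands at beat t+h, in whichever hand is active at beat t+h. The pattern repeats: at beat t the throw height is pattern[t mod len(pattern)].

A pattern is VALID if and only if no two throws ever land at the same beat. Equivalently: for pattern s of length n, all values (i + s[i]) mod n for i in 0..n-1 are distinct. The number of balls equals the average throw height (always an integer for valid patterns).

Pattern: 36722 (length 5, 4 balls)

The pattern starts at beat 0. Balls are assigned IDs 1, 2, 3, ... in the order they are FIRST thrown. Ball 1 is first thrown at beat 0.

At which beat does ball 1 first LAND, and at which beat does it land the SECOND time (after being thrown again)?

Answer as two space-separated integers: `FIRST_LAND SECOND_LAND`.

Answer: 3 5

Derivation:
Beat 0 (L): throw ball1 h=3 -> lands@3:R; in-air after throw: [b1@3:R]
Beat 1 (R): throw ball2 h=6 -> lands@7:R; in-air after throw: [b1@3:R b2@7:R]
Beat 2 (L): throw ball3 h=7 -> lands@9:R; in-air after throw: [b1@3:R b2@7:R b3@9:R]
Beat 3 (R): throw ball1 h=2 -> lands@5:R; in-air after throw: [b1@5:R b2@7:R b3@9:R]
Beat 4 (L): throw ball4 h=2 -> lands@6:L; in-air after throw: [b1@5:R b4@6:L b2@7:R b3@9:R]
Beat 5 (R): throw ball1 h=3 -> lands@8:L; in-air after throw: [b4@6:L b2@7:R b1@8:L b3@9:R]
Ball 1: thrown@0 h=3 -> first land @3; rethrown@3 h=2 -> second land @5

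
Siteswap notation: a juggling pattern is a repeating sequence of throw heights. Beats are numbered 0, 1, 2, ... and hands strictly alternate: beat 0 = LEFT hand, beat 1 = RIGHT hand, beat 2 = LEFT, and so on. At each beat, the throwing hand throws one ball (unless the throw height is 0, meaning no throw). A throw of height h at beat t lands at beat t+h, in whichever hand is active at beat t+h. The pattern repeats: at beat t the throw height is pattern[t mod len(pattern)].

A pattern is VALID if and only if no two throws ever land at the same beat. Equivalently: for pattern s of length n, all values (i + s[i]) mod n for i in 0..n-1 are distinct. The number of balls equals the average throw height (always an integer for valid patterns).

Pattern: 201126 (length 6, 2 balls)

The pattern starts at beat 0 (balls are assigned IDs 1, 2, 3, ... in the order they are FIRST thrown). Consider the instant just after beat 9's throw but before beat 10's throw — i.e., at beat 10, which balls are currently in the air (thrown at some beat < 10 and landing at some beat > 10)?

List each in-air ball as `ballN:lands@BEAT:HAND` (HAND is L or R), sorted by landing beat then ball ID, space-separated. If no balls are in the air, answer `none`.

Answer: ball2:lands@11:R

Derivation:
Beat 0 (L): throw ball1 h=2 -> lands@2:L; in-air after throw: [b1@2:L]
Beat 2 (L): throw ball1 h=1 -> lands@3:R; in-air after throw: [b1@3:R]
Beat 3 (R): throw ball1 h=1 -> lands@4:L; in-air after throw: [b1@4:L]
Beat 4 (L): throw ball1 h=2 -> lands@6:L; in-air after throw: [b1@6:L]
Beat 5 (R): throw ball2 h=6 -> lands@11:R; in-air after throw: [b1@6:L b2@11:R]
Beat 6 (L): throw ball1 h=2 -> lands@8:L; in-air after throw: [b1@8:L b2@11:R]
Beat 8 (L): throw ball1 h=1 -> lands@9:R; in-air after throw: [b1@9:R b2@11:R]
Beat 9 (R): throw ball1 h=1 -> lands@10:L; in-air after throw: [b1@10:L b2@11:R]
Beat 10 (L): throw ball1 h=2 -> lands@12:L; in-air after throw: [b2@11:R b1@12:L]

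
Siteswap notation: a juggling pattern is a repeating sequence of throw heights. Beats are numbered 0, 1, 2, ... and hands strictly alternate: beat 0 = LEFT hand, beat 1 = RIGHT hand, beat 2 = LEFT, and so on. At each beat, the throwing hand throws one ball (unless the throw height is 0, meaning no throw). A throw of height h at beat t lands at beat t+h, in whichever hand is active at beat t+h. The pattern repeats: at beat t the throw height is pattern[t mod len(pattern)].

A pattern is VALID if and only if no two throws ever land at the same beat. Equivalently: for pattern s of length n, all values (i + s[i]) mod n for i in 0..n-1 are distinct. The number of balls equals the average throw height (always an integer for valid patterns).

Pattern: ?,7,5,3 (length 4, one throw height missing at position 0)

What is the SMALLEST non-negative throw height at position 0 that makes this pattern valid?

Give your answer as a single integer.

Answer: 1

Derivation:
i=0: s[i]=? (unknown)
i=1: (1 + 7) mod 4 = 0
i=2: (2 + 5) mod 4 = 3
i=3: (3 + 3) mod 4 = 2
Known residues: [0, 2, 3]; need a permutation of 0..3, so missing residue r = 1
Need (0 + s) mod 4 = 1; smallest s = (1 - 0) mod 4 = 1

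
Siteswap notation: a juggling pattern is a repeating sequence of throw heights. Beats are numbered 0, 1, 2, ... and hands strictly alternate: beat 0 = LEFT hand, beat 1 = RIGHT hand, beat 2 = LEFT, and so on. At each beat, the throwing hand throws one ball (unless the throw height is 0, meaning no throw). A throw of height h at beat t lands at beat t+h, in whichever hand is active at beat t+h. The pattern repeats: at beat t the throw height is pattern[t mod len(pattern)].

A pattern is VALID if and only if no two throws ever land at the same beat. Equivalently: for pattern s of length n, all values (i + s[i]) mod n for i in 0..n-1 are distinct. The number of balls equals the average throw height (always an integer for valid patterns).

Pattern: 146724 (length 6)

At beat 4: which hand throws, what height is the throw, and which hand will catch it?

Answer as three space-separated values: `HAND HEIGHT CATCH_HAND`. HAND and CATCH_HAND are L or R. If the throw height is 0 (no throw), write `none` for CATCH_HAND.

Answer: L 2 L

Derivation:
Beat 4: 4 mod 2 = 0, so hand = L
Throw height = pattern[4 mod 6] = pattern[4] = 2
Lands at beat 4+2=6, 6 mod 2 = 0, so catch hand = L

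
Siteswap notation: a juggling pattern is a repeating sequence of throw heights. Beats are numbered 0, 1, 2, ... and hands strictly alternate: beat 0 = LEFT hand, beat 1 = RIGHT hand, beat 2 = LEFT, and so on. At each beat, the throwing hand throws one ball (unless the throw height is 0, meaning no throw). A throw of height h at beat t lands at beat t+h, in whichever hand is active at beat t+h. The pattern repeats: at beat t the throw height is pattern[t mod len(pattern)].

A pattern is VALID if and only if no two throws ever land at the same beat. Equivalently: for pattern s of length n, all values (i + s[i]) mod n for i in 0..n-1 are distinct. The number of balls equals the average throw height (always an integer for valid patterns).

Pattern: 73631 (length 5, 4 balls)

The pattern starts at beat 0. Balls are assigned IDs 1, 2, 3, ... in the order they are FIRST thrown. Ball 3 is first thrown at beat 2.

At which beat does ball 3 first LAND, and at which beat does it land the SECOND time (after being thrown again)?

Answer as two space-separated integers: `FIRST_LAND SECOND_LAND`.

Answer: 8 11

Derivation:
Beat 0 (L): throw ball1 h=7 -> lands@7:R; in-air after throw: [b1@7:R]
Beat 1 (R): throw ball2 h=3 -> lands@4:L; in-air after throw: [b2@4:L b1@7:R]
Beat 2 (L): throw ball3 h=6 -> lands@8:L; in-air after throw: [b2@4:L b1@7:R b3@8:L]
Beat 3 (R): throw ball4 h=3 -> lands@6:L; in-air after throw: [b2@4:L b4@6:L b1@7:R b3@8:L]
Beat 4 (L): throw ball2 h=1 -> lands@5:R; in-air after throw: [b2@5:R b4@6:L b1@7:R b3@8:L]
Beat 5 (R): throw ball2 h=7 -> lands@12:L; in-air after throw: [b4@6:L b1@7:R b3@8:L b2@12:L]
Beat 6 (L): throw ball4 h=3 -> lands@9:R; in-air after throw: [b1@7:R b3@8:L b4@9:R b2@12:L]
Beat 7 (R): throw ball1 h=6 -> lands@13:R; in-air after throw: [b3@8:L b4@9:R b2@12:L b1@13:R]
Beat 8 (L): throw ball3 h=3 -> lands@11:R; in-air after throw: [b4@9:R b3@11:R b2@12:L b1@13:R]
Beat 9 (R): throw ball4 h=1 -> lands@10:L; in-air after throw: [b4@10:L b3@11:R b2@12:L b1@13:R]
Beat 10 (L): throw ball4 h=7 -> lands@17:R; in-air after throw: [b3@11:R b2@12:L b1@13:R b4@17:R]
Beat 11 (R): throw ball3 h=3 -> lands@14:L; in-air after throw: [b2@12:L b1@13:R b3@14:L b4@17:R]
Ball 3: thrown@2 h=6 -> first land @8; rethrown@8 h=3 -> second land @11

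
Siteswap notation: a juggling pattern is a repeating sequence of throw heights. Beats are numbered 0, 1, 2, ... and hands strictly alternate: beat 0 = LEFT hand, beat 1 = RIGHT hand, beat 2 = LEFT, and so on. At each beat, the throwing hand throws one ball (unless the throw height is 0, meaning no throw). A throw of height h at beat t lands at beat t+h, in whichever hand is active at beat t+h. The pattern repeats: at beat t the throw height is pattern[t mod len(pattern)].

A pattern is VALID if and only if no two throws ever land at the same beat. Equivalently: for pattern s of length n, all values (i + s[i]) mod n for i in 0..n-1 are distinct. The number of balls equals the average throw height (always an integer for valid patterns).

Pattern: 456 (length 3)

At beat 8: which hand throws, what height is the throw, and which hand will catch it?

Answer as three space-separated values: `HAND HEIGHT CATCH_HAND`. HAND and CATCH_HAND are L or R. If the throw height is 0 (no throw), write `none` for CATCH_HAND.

Answer: L 6 L

Derivation:
Beat 8: 8 mod 2 = 0, so hand = L
Throw height = pattern[8 mod 3] = pattern[2] = 6
Lands at beat 8+6=14, 14 mod 2 = 0, so catch hand = L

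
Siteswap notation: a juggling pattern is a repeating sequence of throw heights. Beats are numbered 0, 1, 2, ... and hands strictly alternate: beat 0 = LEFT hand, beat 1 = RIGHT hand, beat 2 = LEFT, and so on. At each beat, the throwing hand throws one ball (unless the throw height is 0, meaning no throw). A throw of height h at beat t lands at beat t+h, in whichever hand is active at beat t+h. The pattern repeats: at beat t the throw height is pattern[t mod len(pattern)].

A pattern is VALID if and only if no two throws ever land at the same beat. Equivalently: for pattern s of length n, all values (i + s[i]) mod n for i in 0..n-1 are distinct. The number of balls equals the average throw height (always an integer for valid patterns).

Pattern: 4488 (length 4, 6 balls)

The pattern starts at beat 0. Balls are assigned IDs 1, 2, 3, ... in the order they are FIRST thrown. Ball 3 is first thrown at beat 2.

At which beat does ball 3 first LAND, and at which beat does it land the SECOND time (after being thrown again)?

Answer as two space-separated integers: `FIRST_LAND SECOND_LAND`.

Beat 0 (L): throw ball1 h=4 -> lands@4:L; in-air after throw: [b1@4:L]
Beat 1 (R): throw ball2 h=4 -> lands@5:R; in-air after throw: [b1@4:L b2@5:R]
Beat 2 (L): throw ball3 h=8 -> lands@10:L; in-air after throw: [b1@4:L b2@5:R b3@10:L]
Beat 3 (R): throw ball4 h=8 -> lands@11:R; in-air after throw: [b1@4:L b2@5:R b3@10:L b4@11:R]
Beat 4 (L): throw ball1 h=4 -> lands@8:L; in-air after throw: [b2@5:R b1@8:L b3@10:L b4@11:R]
Beat 5 (R): throw ball2 h=4 -> lands@9:R; in-air after throw: [b1@8:L b2@9:R b3@10:L b4@11:R]
Beat 6 (L): throw ball5 h=8 -> lands@14:L; in-air after throw: [b1@8:L b2@9:R b3@10:L b4@11:R b5@14:L]
Beat 7 (R): throw ball6 h=8 -> lands@15:R; in-air after throw: [b1@8:L b2@9:R b3@10:L b4@11:R b5@14:L b6@15:R]
Beat 8 (L): throw ball1 h=4 -> lands@12:L; in-air after throw: [b2@9:R b3@10:L b4@11:R b1@12:L b5@14:L b6@15:R]
Beat 9 (R): throw ball2 h=4 -> lands@13:R; in-air after throw: [b3@10:L b4@11:R b1@12:L b2@13:R b5@14:L b6@15:R]
Beat 10 (L): throw ball3 h=8 -> lands@18:L; in-air after throw: [b4@11:R b1@12:L b2@13:R b5@14:L b6@15:R b3@18:L]
Beat 11 (R): throw ball4 h=8 -> lands@19:R; in-air after throw: [b1@12:L b2@13:R b5@14:L b6@15:R b3@18:L b4@19:R]
Beat 12 (L): throw ball1 h=4 -> lands@16:L; in-air after throw: [b2@13:R b5@14:L b6@15:R b1@16:L b3@18:L b4@19:R]
Beat 13 (R): throw ball2 h=4 -> lands@17:R; in-air after throw: [b5@14:L b6@15:R b1@16:L b2@17:R b3@18:L b4@19:R]
Beat 14 (L): throw ball5 h=8 -> lands@22:L; in-air after throw: [b6@15:R b1@16:L b2@17:R b3@18:L b4@19:R b5@22:L]
Ball 3: thrown@2 h=8 -> first land @10; rethrown@10 h=8 -> second land @18

Answer: 10 18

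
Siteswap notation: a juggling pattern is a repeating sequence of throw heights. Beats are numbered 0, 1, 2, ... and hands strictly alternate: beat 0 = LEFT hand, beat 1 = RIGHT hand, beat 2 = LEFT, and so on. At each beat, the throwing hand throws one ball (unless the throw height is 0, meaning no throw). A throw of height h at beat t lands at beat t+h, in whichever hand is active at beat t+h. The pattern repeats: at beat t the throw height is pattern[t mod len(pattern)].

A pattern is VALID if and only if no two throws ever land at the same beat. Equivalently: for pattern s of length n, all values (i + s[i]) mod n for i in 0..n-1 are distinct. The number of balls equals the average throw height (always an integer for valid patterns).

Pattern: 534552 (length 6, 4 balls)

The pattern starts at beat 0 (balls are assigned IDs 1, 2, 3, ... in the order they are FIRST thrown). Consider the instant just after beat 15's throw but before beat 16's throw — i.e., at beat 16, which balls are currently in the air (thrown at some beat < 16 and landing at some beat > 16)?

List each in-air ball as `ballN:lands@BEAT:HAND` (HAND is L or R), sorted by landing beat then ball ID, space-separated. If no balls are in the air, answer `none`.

Answer: ball4:lands@17:R ball2:lands@18:L ball1:lands@20:L

Derivation:
Beat 0 (L): throw ball1 h=5 -> lands@5:R; in-air after throw: [b1@5:R]
Beat 1 (R): throw ball2 h=3 -> lands@4:L; in-air after throw: [b2@4:L b1@5:R]
Beat 2 (L): throw ball3 h=4 -> lands@6:L; in-air after throw: [b2@4:L b1@5:R b3@6:L]
Beat 3 (R): throw ball4 h=5 -> lands@8:L; in-air after throw: [b2@4:L b1@5:R b3@6:L b4@8:L]
Beat 4 (L): throw ball2 h=5 -> lands@9:R; in-air after throw: [b1@5:R b3@6:L b4@8:L b2@9:R]
Beat 5 (R): throw ball1 h=2 -> lands@7:R; in-air after throw: [b3@6:L b1@7:R b4@8:L b2@9:R]
Beat 6 (L): throw ball3 h=5 -> lands@11:R; in-air after throw: [b1@7:R b4@8:L b2@9:R b3@11:R]
Beat 7 (R): throw ball1 h=3 -> lands@10:L; in-air after throw: [b4@8:L b2@9:R b1@10:L b3@11:R]
Beat 8 (L): throw ball4 h=4 -> lands@12:L; in-air after throw: [b2@9:R b1@10:L b3@11:R b4@12:L]
Beat 9 (R): throw ball2 h=5 -> lands@14:L; in-air after throw: [b1@10:L b3@11:R b4@12:L b2@14:L]
Beat 10 (L): throw ball1 h=5 -> lands@15:R; in-air after throw: [b3@11:R b4@12:L b2@14:L b1@15:R]
Beat 11 (R): throw ball3 h=2 -> lands@13:R; in-air after throw: [b4@12:L b3@13:R b2@14:L b1@15:R]
Beat 12 (L): throw ball4 h=5 -> lands@17:R; in-air after throw: [b3@13:R b2@14:L b1@15:R b4@17:R]
Beat 13 (R): throw ball3 h=3 -> lands@16:L; in-air after throw: [b2@14:L b1@15:R b3@16:L b4@17:R]
Beat 14 (L): throw ball2 h=4 -> lands@18:L; in-air after throw: [b1@15:R b3@16:L b4@17:R b2@18:L]
Beat 15 (R): throw ball1 h=5 -> lands@20:L; in-air after throw: [b3@16:L b4@17:R b2@18:L b1@20:L]
Beat 16 (L): throw ball3 h=5 -> lands@21:R; in-air after throw: [b4@17:R b2@18:L b1@20:L b3@21:R]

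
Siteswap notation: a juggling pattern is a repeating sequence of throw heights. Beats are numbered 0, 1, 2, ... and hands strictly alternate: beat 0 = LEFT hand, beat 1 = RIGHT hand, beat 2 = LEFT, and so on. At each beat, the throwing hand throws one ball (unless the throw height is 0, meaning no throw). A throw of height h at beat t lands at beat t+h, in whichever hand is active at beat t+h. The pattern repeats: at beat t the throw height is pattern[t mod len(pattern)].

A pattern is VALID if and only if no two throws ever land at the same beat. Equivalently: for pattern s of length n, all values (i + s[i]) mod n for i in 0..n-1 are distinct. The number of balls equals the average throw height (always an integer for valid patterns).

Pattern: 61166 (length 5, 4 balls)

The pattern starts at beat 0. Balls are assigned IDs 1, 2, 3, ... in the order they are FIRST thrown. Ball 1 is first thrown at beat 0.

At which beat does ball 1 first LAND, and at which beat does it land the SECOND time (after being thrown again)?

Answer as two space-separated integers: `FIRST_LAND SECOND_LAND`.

Beat 0 (L): throw ball1 h=6 -> lands@6:L; in-air after throw: [b1@6:L]
Beat 1 (R): throw ball2 h=1 -> lands@2:L; in-air after throw: [b2@2:L b1@6:L]
Beat 2 (L): throw ball2 h=1 -> lands@3:R; in-air after throw: [b2@3:R b1@6:L]
Beat 3 (R): throw ball2 h=6 -> lands@9:R; in-air after throw: [b1@6:L b2@9:R]
Beat 4 (L): throw ball3 h=6 -> lands@10:L; in-air after throw: [b1@6:L b2@9:R b3@10:L]
Beat 5 (R): throw ball4 h=6 -> lands@11:R; in-air after throw: [b1@6:L b2@9:R b3@10:L b4@11:R]
Beat 6 (L): throw ball1 h=1 -> lands@7:R; in-air after throw: [b1@7:R b2@9:R b3@10:L b4@11:R]
Beat 7 (R): throw ball1 h=1 -> lands@8:L; in-air after throw: [b1@8:L b2@9:R b3@10:L b4@11:R]
Ball 1: thrown@0 h=6 -> first land @6; rethrown@6 h=1 -> second land @7

Answer: 6 7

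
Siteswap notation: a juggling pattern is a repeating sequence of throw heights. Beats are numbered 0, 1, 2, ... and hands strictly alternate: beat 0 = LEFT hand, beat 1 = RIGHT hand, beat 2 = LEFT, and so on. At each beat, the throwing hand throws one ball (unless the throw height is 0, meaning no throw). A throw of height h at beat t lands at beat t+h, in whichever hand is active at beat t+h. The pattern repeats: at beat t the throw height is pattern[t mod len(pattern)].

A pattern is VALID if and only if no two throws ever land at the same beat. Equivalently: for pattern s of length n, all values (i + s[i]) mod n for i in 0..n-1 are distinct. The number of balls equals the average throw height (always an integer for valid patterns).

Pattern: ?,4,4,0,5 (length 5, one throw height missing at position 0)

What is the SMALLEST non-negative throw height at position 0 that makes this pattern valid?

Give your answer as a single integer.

i=0: s[i]=? (unknown)
i=1: (1 + 4) mod 5 = 0
i=2: (2 + 4) mod 5 = 1
i=3: (3 + 0) mod 5 = 3
i=4: (4 + 5) mod 5 = 4
Known residues: [0, 1, 3, 4]; need a permutation of 0..4, so missing residue r = 2
Need (0 + s) mod 5 = 2; smallest s = (2 - 0) mod 5 = 2

Answer: 2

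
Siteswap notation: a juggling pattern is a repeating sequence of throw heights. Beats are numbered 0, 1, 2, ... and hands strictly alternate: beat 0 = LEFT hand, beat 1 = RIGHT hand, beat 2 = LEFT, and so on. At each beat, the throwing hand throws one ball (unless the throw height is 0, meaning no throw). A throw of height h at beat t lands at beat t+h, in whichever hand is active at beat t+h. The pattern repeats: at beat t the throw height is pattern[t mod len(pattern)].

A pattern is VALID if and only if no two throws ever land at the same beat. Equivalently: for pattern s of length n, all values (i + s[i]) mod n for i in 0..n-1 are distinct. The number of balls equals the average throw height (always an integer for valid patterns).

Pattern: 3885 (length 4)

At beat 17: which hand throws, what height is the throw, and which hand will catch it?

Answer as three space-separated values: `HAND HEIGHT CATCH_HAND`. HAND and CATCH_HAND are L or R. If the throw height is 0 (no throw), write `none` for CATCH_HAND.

Beat 17: 17 mod 2 = 1, so hand = R
Throw height = pattern[17 mod 4] = pattern[1] = 8
Lands at beat 17+8=25, 25 mod 2 = 1, so catch hand = R

Answer: R 8 R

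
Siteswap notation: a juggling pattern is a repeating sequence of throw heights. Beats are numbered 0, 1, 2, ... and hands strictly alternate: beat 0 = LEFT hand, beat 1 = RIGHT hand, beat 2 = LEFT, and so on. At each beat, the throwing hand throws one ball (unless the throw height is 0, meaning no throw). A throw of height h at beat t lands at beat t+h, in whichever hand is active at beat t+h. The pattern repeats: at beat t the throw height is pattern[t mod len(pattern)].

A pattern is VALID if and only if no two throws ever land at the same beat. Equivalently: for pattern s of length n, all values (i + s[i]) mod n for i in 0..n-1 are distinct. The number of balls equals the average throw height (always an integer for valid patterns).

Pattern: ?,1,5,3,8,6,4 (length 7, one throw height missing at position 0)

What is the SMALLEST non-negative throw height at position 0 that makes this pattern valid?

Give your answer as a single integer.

i=0: s[i]=? (unknown)
i=1: (1 + 1) mod 7 = 2
i=2: (2 + 5) mod 7 = 0
i=3: (3 + 3) mod 7 = 6
i=4: (4 + 8) mod 7 = 5
i=5: (5 + 6) mod 7 = 4
i=6: (6 + 4) mod 7 = 3
Known residues: [0, 2, 3, 4, 5, 6]; need a permutation of 0..6, so missing residue r = 1
Need (0 + s) mod 7 = 1; smallest s = (1 - 0) mod 7 = 1

Answer: 1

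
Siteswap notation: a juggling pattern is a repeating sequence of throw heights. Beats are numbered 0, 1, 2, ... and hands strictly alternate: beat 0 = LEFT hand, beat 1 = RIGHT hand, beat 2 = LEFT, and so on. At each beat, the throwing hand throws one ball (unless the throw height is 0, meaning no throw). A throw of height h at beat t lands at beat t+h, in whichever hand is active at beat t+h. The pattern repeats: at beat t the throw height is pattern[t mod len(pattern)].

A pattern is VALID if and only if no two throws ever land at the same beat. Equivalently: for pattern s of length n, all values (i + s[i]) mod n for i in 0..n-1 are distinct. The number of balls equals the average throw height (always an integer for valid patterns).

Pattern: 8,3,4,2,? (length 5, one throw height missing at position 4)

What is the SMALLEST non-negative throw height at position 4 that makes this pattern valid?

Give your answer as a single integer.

i=0: (0 + 8) mod 5 = 3
i=1: (1 + 3) mod 5 = 4
i=2: (2 + 4) mod 5 = 1
i=3: (3 + 2) mod 5 = 0
i=4: s[i]=? (unknown)
Known residues: [0, 1, 3, 4]; need a permutation of 0..4, so missing residue r = 2
Need (4 + s) mod 5 = 2; smallest s = (2 - 4) mod 5 = 3

Answer: 3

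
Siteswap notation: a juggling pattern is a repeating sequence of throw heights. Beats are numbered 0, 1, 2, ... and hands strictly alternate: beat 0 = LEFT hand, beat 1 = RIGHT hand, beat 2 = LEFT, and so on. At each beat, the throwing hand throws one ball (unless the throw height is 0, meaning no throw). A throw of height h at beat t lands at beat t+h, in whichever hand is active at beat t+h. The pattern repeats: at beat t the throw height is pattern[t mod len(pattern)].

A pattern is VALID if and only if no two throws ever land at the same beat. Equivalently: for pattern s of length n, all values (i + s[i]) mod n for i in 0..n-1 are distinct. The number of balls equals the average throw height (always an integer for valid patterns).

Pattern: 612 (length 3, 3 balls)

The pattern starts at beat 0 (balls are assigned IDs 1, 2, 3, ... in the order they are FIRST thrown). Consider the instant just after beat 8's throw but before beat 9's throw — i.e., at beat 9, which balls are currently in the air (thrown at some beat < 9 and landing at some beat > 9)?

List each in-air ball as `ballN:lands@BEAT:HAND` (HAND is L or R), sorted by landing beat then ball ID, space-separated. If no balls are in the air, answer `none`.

Beat 0 (L): throw ball1 h=6 -> lands@6:L; in-air after throw: [b1@6:L]
Beat 1 (R): throw ball2 h=1 -> lands@2:L; in-air after throw: [b2@2:L b1@6:L]
Beat 2 (L): throw ball2 h=2 -> lands@4:L; in-air after throw: [b2@4:L b1@6:L]
Beat 3 (R): throw ball3 h=6 -> lands@9:R; in-air after throw: [b2@4:L b1@6:L b3@9:R]
Beat 4 (L): throw ball2 h=1 -> lands@5:R; in-air after throw: [b2@5:R b1@6:L b3@9:R]
Beat 5 (R): throw ball2 h=2 -> lands@7:R; in-air after throw: [b1@6:L b2@7:R b3@9:R]
Beat 6 (L): throw ball1 h=6 -> lands@12:L; in-air after throw: [b2@7:R b3@9:R b1@12:L]
Beat 7 (R): throw ball2 h=1 -> lands@8:L; in-air after throw: [b2@8:L b3@9:R b1@12:L]
Beat 8 (L): throw ball2 h=2 -> lands@10:L; in-air after throw: [b3@9:R b2@10:L b1@12:L]
Beat 9 (R): throw ball3 h=6 -> lands@15:R; in-air after throw: [b2@10:L b1@12:L b3@15:R]

Answer: ball2:lands@10:L ball1:lands@12:L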